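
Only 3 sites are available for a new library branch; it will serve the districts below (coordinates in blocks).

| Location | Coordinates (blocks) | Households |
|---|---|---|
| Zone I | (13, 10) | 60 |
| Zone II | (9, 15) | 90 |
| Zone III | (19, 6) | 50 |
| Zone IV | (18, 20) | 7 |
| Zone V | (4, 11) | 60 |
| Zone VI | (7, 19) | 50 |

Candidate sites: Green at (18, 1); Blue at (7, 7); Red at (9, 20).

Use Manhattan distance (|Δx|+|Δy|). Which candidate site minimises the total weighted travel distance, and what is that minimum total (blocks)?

Total weighted distance at each candidate:
  Green (18, 1): total = 6233
  Blue (7, 7): total = 3278
  Red (9, 20): total = 3543
Minimum is at Blue with total 3278 blocks.

Blue, total 3278 blocks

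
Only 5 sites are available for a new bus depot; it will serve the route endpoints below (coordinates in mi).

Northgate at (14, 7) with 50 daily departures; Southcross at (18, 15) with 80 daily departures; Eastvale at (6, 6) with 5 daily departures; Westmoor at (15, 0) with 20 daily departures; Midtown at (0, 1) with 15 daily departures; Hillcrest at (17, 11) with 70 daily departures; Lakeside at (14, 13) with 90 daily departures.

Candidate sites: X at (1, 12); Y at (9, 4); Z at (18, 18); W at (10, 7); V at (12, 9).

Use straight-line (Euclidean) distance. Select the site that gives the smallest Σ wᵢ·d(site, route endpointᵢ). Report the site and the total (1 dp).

V, total 2039.3 mi

Total weighted distance at each candidate:
  X (1, 12): total = 4946.6
  Y (9, 4): total = 3403.8
  Z (18, 18): total = 2717.7
  W (10, 7): total = 2686.0
  V (12, 9): total = 2039.3
Minimum is at V with total 2039.3 mi.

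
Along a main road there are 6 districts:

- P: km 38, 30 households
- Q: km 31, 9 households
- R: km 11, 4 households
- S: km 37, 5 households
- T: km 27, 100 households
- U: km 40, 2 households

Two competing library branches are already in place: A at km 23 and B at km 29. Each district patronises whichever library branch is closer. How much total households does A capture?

4

The indifferent point is the midpoint (23+29)/2 = 26; districts left of it (closer to A at 23) go to A, those right go to B.
  R at 11 (w=4) → A
  T at 27 (w=100) → B
  Q at 31 (w=9) → B
  S at 37 (w=5) → B
  P at 38 (w=30) → B
  U at 40 (w=2) → B
A captures 4; B captures 146.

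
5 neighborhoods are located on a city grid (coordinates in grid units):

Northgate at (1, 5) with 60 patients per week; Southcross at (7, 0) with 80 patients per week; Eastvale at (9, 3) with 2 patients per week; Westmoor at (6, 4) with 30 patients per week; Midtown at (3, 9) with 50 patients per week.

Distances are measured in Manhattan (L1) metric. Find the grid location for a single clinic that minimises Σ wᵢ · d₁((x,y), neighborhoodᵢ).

(6, 4)

Manhattan distance separates: Σwᵢ(|x−xᵢ|+|y−yᵢ|) = Σwᵢ|x−xᵢ| + Σwᵢ|y−yᵢ|, so x and y are optimised independently as 1-D weighted medians.
Total weight W = 222; half = 111.
x-coordinate, sorted with cumulative weight:
  x=1 (Northgate, w=60) cum 60
  x=3 (Midtown, w=50) cum 110
  x=6 (Westmoor, w=30) cum 140  ← median
  x=7 (Southcross, w=80) cum 220
  x=9 (Eastvale, w=2) cum 222
⇒ x* = 6
y-coordinate, sorted with cumulative weight:
  y=0 (Southcross, w=80) cum 80
  y=3 (Eastvale, w=2) cum 82
  y=4 (Westmoor, w=30) cum 112  ← median
  y=5 (Northgate, w=60) cum 172
  y=9 (Midtown, w=50) cum 222
⇒ y* = 4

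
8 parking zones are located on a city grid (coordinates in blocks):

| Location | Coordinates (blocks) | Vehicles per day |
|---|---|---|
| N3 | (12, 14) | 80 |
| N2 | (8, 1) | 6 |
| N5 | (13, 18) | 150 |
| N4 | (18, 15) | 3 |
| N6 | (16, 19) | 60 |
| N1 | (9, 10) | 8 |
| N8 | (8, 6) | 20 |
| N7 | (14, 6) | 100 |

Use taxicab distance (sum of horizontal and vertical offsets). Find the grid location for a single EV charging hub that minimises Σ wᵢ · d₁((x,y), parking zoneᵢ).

Manhattan distance separates: Σwᵢ(|x−xᵢ|+|y−yᵢ|) = Σwᵢ|x−xᵢ| + Σwᵢ|y−yᵢ|, so x and y are optimised independently as 1-D weighted medians.
Total weight W = 427; half = 213.5.
x-coordinate, sorted with cumulative weight:
  x=8 (N2, w=6) cum 6
  x=8 (N8, w=20) cum 26
  x=9 (N1, w=8) cum 34
  x=12 (N3, w=80) cum 114
  x=13 (N5, w=150) cum 264  ← median
  x=14 (N7, w=100) cum 364
  x=16 (N6, w=60) cum 424
  x=18 (N4, w=3) cum 427
⇒ x* = 13
y-coordinate, sorted with cumulative weight:
  y=1 (N2, w=6) cum 6
  y=6 (N8, w=20) cum 26
  y=6 (N7, w=100) cum 126
  y=10 (N1, w=8) cum 134
  y=14 (N3, w=80) cum 214  ← median
  y=15 (N4, w=3) cum 217
  y=18 (N5, w=150) cum 367
  y=19 (N6, w=60) cum 427
⇒ y* = 14

(13, 14)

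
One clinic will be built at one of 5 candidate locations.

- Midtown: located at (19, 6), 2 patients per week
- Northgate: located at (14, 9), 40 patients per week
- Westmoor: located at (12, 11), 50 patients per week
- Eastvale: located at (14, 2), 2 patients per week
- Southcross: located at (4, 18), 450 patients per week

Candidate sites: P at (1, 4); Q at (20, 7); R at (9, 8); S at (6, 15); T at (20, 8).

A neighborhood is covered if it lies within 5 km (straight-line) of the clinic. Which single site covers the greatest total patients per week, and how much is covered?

Coverage radius r = 5 km; a point is covered iff (Δx)²+(Δy)² ≤ 5² = 25.
  P (1, 4): covers {none} → 0
  Q (20, 7): covers {Midtown} → 2
  R (9, 8): covers {Westmoor} → 50
  S (6, 15): covers {Southcross} → 450
  T (20, 8): covers {Midtown} → 2
Maximum coverage at S: 450 patients per week.

S, covering 450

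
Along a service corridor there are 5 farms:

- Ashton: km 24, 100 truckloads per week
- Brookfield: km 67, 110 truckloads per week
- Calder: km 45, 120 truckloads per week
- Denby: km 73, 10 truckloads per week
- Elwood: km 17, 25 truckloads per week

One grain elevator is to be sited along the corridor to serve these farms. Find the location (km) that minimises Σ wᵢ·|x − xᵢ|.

x = 45

For a sum of weighted absolute distances on a line, the optimum is the weighted median (not the mean). Total weight W = 365; half-weight = 182.5.
Sort by position and accumulate weight:
  km 17 (Elwood, w=25) → cum 25
  km 24 (Ashton, w=100) → cum 125
  km 45 (Calder, w=120) → cum 245  ≥ 182.5 → median here
  km 67 (Brookfield, w=110) → cum 355
  km 73 (Denby, w=10) → cum 365
Optimal location: km 45.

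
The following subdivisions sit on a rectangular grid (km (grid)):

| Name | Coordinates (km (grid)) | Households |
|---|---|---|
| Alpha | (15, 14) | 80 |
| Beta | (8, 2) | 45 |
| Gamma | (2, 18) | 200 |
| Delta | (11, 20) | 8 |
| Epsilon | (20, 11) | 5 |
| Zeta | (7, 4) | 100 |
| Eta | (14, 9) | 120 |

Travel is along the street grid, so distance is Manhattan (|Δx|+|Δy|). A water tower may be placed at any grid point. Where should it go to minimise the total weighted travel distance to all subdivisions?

(7, 14)

Manhattan distance separates: Σwᵢ(|x−xᵢ|+|y−yᵢ|) = Σwᵢ|x−xᵢ| + Σwᵢ|y−yᵢ|, so x and y are optimised independently as 1-D weighted medians.
Total weight W = 558; half = 279.
x-coordinate, sorted with cumulative weight:
  x=2 (Gamma, w=200) cum 200
  x=7 (Zeta, w=100) cum 300  ← median
  x=8 (Beta, w=45) cum 345
  x=11 (Delta, w=8) cum 353
  x=14 (Eta, w=120) cum 473
  x=15 (Alpha, w=80) cum 553
  x=20 (Epsilon, w=5) cum 558
⇒ x* = 7
y-coordinate, sorted with cumulative weight:
  y=2 (Beta, w=45) cum 45
  y=4 (Zeta, w=100) cum 145
  y=9 (Eta, w=120) cum 265
  y=11 (Epsilon, w=5) cum 270
  y=14 (Alpha, w=80) cum 350  ← median
  y=18 (Gamma, w=200) cum 550
  y=20 (Delta, w=8) cum 558
⇒ y* = 14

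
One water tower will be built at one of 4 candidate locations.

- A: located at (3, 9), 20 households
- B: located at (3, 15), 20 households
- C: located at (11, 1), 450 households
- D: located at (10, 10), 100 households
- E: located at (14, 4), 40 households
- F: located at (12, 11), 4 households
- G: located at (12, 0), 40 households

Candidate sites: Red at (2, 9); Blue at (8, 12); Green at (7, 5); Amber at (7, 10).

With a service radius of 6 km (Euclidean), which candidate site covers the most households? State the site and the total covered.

Green, covering 570

Coverage radius r = 6 km; a point is covered iff (Δx)²+(Δy)² ≤ 6² = 36.
  Red (2, 9): covers {A} → 20
  Blue (8, 12): covers {A, B, D, F} → 144
  Green (7, 5): covers {A, C, D} → 570
  Amber (7, 10): covers {A, D, F} → 124
Maximum coverage at Green: 570 households.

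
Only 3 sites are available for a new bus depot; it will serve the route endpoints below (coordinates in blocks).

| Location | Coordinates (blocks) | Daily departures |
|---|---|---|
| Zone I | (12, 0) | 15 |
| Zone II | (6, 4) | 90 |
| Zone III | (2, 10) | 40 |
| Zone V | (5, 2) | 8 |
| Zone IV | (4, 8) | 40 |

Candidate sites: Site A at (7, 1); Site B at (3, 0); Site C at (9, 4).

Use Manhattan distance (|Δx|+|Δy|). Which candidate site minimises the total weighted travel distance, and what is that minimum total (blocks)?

Site C, total 1303 blocks

Total weighted distance at each candidate:
  Site A (7, 1): total = 1434
  Site B (3, 0): total = 1597
  Site C (9, 4): total = 1303
Minimum is at Site C with total 1303 blocks.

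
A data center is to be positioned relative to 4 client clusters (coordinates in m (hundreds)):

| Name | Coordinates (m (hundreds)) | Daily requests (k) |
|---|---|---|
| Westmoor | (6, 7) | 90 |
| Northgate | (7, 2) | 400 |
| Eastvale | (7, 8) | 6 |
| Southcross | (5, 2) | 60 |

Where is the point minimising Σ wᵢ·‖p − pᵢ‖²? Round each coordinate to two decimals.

(6.62, 2.87)

The minimiser of Σwᵢ‖p−pᵢ‖² is the weighted centroid p* = (Σwᵢpᵢ)/(Σwᵢ).
Σwᵢ = 556.
Σwᵢxᵢ = 90·6 + 400·7 + 6·7 + 60·5 = 3682.
Σwᵢyᵢ = 90·7 + 400·2 + 6·8 + 60·2 = 1598.
x* = 3682/556 = 6.62, y* = 1598/556 = 2.87.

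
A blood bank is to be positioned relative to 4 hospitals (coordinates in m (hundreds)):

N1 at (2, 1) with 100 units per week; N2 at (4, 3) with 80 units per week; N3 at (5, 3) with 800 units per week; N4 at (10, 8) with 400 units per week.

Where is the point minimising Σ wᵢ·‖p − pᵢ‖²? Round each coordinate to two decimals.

The minimiser of Σwᵢ‖p−pᵢ‖² is the weighted centroid p* = (Σwᵢpᵢ)/(Σwᵢ).
Σwᵢ = 1380.
Σwᵢxᵢ = 100·2 + 80·4 + 800·5 + 400·10 = 8520.
Σwᵢyᵢ = 100·1 + 80·3 + 800·3 + 400·8 = 5940.
x* = 8520/1380 = 6.17, y* = 5940/1380 = 4.30.

(6.17, 4.30)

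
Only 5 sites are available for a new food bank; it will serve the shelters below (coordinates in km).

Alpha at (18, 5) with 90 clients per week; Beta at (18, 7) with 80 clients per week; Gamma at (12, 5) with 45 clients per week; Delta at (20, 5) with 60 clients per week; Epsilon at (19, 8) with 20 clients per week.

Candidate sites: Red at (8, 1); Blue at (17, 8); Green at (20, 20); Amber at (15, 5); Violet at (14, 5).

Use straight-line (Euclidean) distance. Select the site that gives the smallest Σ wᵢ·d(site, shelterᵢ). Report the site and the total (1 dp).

Total weighted distance at each candidate:
  Red (8, 1): total = 3176.6
  Blue (17, 8): total = 954.7
  Green (20, 20): total = 4320.0
  Amber (15, 5): total = 1093.4
  Violet (14, 5): total = 1284.4
Minimum is at Blue with total 954.7 km.

Blue, total 954.7 km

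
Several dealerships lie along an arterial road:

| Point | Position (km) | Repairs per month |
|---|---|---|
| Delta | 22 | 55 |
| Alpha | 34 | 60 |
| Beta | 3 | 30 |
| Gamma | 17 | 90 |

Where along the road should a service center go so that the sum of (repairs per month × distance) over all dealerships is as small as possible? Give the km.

For a sum of weighted absolute distances on a line, the optimum is the weighted median (not the mean). Total weight W = 235; half-weight = 117.5.
Sort by position and accumulate weight:
  km 3 (Beta, w=30) → cum 30
  km 17 (Gamma, w=90) → cum 120  ≥ 117.5 → median here
  km 22 (Delta, w=55) → cum 175
  km 34 (Alpha, w=60) → cum 235
Optimal location: km 17.

x = 17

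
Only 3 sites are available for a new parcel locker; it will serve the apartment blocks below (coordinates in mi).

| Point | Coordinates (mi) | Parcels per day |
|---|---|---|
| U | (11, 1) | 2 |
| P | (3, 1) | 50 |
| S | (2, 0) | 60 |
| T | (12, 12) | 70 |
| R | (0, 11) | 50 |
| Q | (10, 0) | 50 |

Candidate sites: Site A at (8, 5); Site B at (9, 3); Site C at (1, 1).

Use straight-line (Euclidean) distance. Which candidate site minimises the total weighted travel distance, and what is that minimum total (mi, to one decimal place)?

Site A, total 2132.4 mi

Total weighted distance at each candidate:
  Site A (8, 5): total = 2132.4
  Site B (9, 3): total = 2203.1
  Site C (1, 1): total = 2249.1
Minimum is at Site A with total 2132.4 mi.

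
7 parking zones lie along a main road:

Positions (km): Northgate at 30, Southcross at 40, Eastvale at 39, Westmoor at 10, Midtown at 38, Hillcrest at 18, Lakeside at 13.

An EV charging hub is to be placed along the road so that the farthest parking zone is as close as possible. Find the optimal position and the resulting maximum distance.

location 25, max distance 15

The 1-center on a line is the midpoint of the two extreme points: leftmost at 10, rightmost at 40.
Optimal location = (10 + 40)/2 = 25; maximum distance = (40 − 10)/2 = 15.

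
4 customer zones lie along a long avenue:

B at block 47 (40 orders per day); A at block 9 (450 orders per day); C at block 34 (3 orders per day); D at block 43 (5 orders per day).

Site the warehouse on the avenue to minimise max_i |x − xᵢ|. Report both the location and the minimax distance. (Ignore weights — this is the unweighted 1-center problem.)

The 1-center on a line is the midpoint of the two extreme points: leftmost at 9, rightmost at 47.
Optimal location = (9 + 47)/2 = 28; maximum distance = (47 − 9)/2 = 19.

location 28, max distance 19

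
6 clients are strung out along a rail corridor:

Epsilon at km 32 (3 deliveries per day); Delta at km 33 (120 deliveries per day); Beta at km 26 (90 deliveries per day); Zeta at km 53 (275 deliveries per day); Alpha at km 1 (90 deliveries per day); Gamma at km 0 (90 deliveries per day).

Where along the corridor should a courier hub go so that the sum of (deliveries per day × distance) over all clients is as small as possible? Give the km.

x = 33

For a sum of weighted absolute distances on a line, the optimum is the weighted median (not the mean). Total weight W = 668; half-weight = 334.
Sort by position and accumulate weight:
  km 0 (Gamma, w=90) → cum 90
  km 1 (Alpha, w=90) → cum 180
  km 26 (Beta, w=90) → cum 270
  km 32 (Epsilon, w=3) → cum 273
  km 33 (Delta, w=120) → cum 393  ≥ 334 → median here
  km 53 (Zeta, w=275) → cum 668
Optimal location: km 33.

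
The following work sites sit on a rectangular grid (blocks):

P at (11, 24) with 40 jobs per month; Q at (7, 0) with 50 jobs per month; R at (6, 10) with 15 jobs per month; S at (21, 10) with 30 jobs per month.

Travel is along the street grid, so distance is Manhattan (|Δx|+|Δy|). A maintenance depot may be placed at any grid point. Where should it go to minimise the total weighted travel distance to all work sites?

Manhattan distance separates: Σwᵢ(|x−xᵢ|+|y−yᵢ|) = Σwᵢ|x−xᵢ| + Σwᵢ|y−yᵢ|, so x and y are optimised independently as 1-D weighted medians.
Total weight W = 135; half = 67.5.
x-coordinate, sorted with cumulative weight:
  x=6 (R, w=15) cum 15
  x=7 (Q, w=50) cum 65
  x=11 (P, w=40) cum 105  ← median
  x=21 (S, w=30) cum 135
⇒ x* = 11
y-coordinate, sorted with cumulative weight:
  y=0 (Q, w=50) cum 50
  y=10 (R, w=15) cum 65
  y=10 (S, w=30) cum 95  ← median
  y=24 (P, w=40) cum 135
⇒ y* = 10

(11, 10)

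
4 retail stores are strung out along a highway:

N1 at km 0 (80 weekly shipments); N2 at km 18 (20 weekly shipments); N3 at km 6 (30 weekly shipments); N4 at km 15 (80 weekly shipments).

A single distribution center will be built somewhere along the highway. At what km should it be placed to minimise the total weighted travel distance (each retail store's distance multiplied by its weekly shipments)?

x = 6

For a sum of weighted absolute distances on a line, the optimum is the weighted median (not the mean). Total weight W = 210; half-weight = 105.
Sort by position and accumulate weight:
  km 0 (N1, w=80) → cum 80
  km 6 (N3, w=30) → cum 110  ≥ 105 → median here
  km 15 (N4, w=80) → cum 190
  km 18 (N2, w=20) → cum 210
Optimal location: km 6.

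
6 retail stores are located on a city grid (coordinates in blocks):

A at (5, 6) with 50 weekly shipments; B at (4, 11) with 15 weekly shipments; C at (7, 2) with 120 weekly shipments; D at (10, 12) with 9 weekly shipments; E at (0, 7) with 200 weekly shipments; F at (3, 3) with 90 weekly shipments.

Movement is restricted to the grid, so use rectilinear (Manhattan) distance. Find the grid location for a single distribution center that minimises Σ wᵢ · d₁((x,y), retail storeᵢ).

Manhattan distance separates: Σwᵢ(|x−xᵢ|+|y−yᵢ|) = Σwᵢ|x−xᵢ| + Σwᵢ|y−yᵢ|, so x and y are optimised independently as 1-D weighted medians.
Total weight W = 484; half = 242.
x-coordinate, sorted with cumulative weight:
  x=0 (E, w=200) cum 200
  x=3 (F, w=90) cum 290  ← median
  x=4 (B, w=15) cum 305
  x=5 (A, w=50) cum 355
  x=7 (C, w=120) cum 475
  x=10 (D, w=9) cum 484
⇒ x* = 3
y-coordinate, sorted with cumulative weight:
  y=2 (C, w=120) cum 120
  y=3 (F, w=90) cum 210
  y=6 (A, w=50) cum 260  ← median
  y=7 (E, w=200) cum 460
  y=11 (B, w=15) cum 475
  y=12 (D, w=9) cum 484
⇒ y* = 6

(3, 6)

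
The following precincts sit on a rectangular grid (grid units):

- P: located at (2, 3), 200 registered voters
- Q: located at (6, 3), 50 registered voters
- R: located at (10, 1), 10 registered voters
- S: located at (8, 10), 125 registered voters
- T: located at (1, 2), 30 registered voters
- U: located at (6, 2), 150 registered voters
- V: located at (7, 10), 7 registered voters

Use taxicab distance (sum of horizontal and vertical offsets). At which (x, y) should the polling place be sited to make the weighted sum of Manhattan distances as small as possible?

Manhattan distance separates: Σwᵢ(|x−xᵢ|+|y−yᵢ|) = Σwᵢ|x−xᵢ| + Σwᵢ|y−yᵢ|, so x and y are optimised independently as 1-D weighted medians.
Total weight W = 572; half = 286.
x-coordinate, sorted with cumulative weight:
  x=1 (T, w=30) cum 30
  x=2 (P, w=200) cum 230
  x=6 (Q, w=50) cum 280
  x=6 (U, w=150) cum 430  ← median
  x=7 (V, w=7) cum 437
  x=8 (S, w=125) cum 562
  x=10 (R, w=10) cum 572
⇒ x* = 6
y-coordinate, sorted with cumulative weight:
  y=1 (R, w=10) cum 10
  y=2 (T, w=30) cum 40
  y=2 (U, w=150) cum 190
  y=3 (P, w=200) cum 390  ← median
  y=3 (Q, w=50) cum 440
  y=10 (S, w=125) cum 565
  y=10 (V, w=7) cum 572
⇒ y* = 3

(6, 3)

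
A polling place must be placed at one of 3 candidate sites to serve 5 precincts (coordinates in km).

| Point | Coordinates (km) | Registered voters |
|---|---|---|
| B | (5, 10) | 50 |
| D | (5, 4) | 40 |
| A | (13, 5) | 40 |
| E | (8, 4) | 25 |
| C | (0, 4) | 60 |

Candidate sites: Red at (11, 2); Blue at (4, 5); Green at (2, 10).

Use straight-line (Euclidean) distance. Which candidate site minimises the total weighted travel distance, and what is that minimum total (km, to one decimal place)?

Blue, total 1022.0 km

Total weighted distance at each candidate:
  Red (11, 2): total = 1658.2
  Blue (4, 5): total = 1022.0
  Green (2, 10): total = 1493.3
Minimum is at Blue with total 1022.0 km.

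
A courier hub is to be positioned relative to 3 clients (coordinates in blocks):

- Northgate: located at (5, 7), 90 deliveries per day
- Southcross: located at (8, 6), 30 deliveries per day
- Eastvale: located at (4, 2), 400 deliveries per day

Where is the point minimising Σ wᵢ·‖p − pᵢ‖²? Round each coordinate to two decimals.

(4.40, 3.10)

The minimiser of Σwᵢ‖p−pᵢ‖² is the weighted centroid p* = (Σwᵢpᵢ)/(Σwᵢ).
Σwᵢ = 520.
Σwᵢxᵢ = 90·5 + 30·8 + 400·4 = 2290.
Σwᵢyᵢ = 90·7 + 30·6 + 400·2 = 1610.
x* = 2290/520 = 4.40, y* = 1610/520 = 3.10.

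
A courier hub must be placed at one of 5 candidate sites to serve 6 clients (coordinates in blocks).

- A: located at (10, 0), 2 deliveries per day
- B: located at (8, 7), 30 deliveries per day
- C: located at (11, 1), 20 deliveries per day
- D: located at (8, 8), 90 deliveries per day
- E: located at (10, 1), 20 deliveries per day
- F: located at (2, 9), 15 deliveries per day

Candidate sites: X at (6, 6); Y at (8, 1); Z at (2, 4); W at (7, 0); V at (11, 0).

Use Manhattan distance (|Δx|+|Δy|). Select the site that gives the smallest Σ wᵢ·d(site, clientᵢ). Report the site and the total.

X, total 955 blocks

Total weighted distance at each candidate:
  X (6, 6): total = 955
  Y (8, 1): total = 1126
  Z (2, 4): total = 1729
  W (7, 0): total = 1446
  V (11, 0): total = 1622
Minimum is at X with total 955 blocks.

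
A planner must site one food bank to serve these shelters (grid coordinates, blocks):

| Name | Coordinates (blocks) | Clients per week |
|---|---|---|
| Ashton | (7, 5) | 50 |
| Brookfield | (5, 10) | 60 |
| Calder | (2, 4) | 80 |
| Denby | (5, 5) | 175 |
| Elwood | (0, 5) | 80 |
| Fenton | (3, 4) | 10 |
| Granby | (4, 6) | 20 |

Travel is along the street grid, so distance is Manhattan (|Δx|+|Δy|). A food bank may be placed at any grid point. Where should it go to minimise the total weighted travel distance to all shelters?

Manhattan distance separates: Σwᵢ(|x−xᵢ|+|y−yᵢ|) = Σwᵢ|x−xᵢ| + Σwᵢ|y−yᵢ|, so x and y are optimised independently as 1-D weighted medians.
Total weight W = 475; half = 237.5.
x-coordinate, sorted with cumulative weight:
  x=0 (Elwood, w=80) cum 80
  x=2 (Calder, w=80) cum 160
  x=3 (Fenton, w=10) cum 170
  x=4 (Granby, w=20) cum 190
  x=5 (Brookfield, w=60) cum 250  ← median
  x=5 (Denby, w=175) cum 425
  x=7 (Ashton, w=50) cum 475
⇒ x* = 5
y-coordinate, sorted with cumulative weight:
  y=4 (Calder, w=80) cum 80
  y=4 (Fenton, w=10) cum 90
  y=5 (Ashton, w=50) cum 140
  y=5 (Denby, w=175) cum 315  ← median
  y=5 (Elwood, w=80) cum 395
  y=6 (Granby, w=20) cum 415
  y=10 (Brookfield, w=60) cum 475
⇒ y* = 5

(5, 5)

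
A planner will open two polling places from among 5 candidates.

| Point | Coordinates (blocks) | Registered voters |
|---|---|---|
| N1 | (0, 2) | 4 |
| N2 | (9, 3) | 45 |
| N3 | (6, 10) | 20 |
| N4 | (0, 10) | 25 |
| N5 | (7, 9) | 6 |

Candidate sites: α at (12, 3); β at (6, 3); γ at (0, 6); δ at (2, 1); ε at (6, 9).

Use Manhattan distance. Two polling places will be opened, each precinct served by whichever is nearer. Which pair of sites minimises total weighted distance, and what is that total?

{β, ε}, total 364

Evaluate every pair (each demand assigned to the nearer of the two):
  {β, ε}: total = 364
  {α, ε}: total = 388
  {β, γ}: total = 433
  {α, γ}: total = 511
  {γ, ε}: total = 547
  {β, δ}: total = 604
  {δ, ε}: total = 618
  {α, β}: total = 670
  {α, δ}: total = 748
  {γ, δ}: total = 777
Best pair: {β, ε} with total 364.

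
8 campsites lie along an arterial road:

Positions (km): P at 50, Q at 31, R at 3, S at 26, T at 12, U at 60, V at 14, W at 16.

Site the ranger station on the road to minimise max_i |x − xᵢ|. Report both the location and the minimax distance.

location 31.5, max distance 28.5

The 1-center on a line is the midpoint of the two extreme points: leftmost at 3, rightmost at 60.
Optimal location = (3 + 60)/2 = 31.5; maximum distance = (60 − 3)/2 = 28.5.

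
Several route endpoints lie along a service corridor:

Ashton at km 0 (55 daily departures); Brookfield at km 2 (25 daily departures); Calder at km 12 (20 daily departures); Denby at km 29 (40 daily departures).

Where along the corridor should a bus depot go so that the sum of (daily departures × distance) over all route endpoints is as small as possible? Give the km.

For a sum of weighted absolute distances on a line, the optimum is the weighted median (not the mean). Total weight W = 140; half-weight = 70.
Sort by position and accumulate weight:
  km 0 (Ashton, w=55) → cum 55
  km 2 (Brookfield, w=25) → cum 80  ≥ 70 → median here
  km 12 (Calder, w=20) → cum 100
  km 29 (Denby, w=40) → cum 140
Optimal location: km 2.

x = 2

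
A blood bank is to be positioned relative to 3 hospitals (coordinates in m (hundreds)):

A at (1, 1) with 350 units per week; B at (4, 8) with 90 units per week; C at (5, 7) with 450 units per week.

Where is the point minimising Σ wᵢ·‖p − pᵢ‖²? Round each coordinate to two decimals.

(3.33, 4.74)

The minimiser of Σwᵢ‖p−pᵢ‖² is the weighted centroid p* = (Σwᵢpᵢ)/(Σwᵢ).
Σwᵢ = 890.
Σwᵢxᵢ = 350·1 + 90·4 + 450·5 = 2960.
Σwᵢyᵢ = 350·1 + 90·8 + 450·7 = 4220.
x* = 2960/890 = 3.33, y* = 4220/890 = 4.74.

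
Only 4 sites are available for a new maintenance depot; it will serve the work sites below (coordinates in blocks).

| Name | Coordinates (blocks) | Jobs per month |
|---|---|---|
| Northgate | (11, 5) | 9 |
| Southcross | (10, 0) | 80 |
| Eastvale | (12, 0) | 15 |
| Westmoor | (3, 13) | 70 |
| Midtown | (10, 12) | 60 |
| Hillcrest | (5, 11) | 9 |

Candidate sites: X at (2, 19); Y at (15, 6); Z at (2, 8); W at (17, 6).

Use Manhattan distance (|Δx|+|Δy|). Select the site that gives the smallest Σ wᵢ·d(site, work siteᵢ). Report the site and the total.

Z, total 2852 blocks

Total weighted distance at each candidate:
  X (2, 19): total = 4291
  Y (15, 6): total = 3185
  Z (2, 8): total = 2852
  W (17, 6): total = 3671
Minimum is at Z with total 2852 blocks.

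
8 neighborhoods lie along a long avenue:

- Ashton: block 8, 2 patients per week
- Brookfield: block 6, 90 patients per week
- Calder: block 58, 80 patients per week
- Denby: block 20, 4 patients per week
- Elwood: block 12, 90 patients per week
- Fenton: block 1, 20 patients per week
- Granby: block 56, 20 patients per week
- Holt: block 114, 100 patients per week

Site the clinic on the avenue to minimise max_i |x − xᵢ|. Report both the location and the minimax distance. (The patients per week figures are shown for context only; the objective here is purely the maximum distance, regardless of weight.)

The 1-center on a line is the midpoint of the two extreme points: leftmost at 1, rightmost at 114.
Optimal location = (1 + 114)/2 = 57.5; maximum distance = (114 − 1)/2 = 56.5.

location 57.5, max distance 56.5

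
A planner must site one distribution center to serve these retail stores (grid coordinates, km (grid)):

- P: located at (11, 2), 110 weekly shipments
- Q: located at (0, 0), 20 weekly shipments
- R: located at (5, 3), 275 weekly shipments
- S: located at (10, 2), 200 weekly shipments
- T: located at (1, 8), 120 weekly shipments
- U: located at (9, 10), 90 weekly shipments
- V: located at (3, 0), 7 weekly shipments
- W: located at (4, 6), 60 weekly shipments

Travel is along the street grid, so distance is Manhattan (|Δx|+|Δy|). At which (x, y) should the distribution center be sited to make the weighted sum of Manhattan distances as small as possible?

Manhattan distance separates: Σwᵢ(|x−xᵢ|+|y−yᵢ|) = Σwᵢ|x−xᵢ| + Σwᵢ|y−yᵢ|, so x and y are optimised independently as 1-D weighted medians.
Total weight W = 882; half = 441.
x-coordinate, sorted with cumulative weight:
  x=0 (Q, w=20) cum 20
  x=1 (T, w=120) cum 140
  x=3 (V, w=7) cum 147
  x=4 (W, w=60) cum 207
  x=5 (R, w=275) cum 482  ← median
  x=9 (U, w=90) cum 572
  x=10 (S, w=200) cum 772
  x=11 (P, w=110) cum 882
⇒ x* = 5
y-coordinate, sorted with cumulative weight:
  y=0 (Q, w=20) cum 20
  y=0 (V, w=7) cum 27
  y=2 (P, w=110) cum 137
  y=2 (S, w=200) cum 337
  y=3 (R, w=275) cum 612  ← median
  y=6 (W, w=60) cum 672
  y=8 (T, w=120) cum 792
  y=10 (U, w=90) cum 882
⇒ y* = 3

(5, 3)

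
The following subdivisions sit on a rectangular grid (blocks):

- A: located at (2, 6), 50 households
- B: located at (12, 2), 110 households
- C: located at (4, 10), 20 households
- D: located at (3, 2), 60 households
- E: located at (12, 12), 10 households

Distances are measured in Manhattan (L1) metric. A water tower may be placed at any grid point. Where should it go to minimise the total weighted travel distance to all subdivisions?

(4, 2)

Manhattan distance separates: Σwᵢ(|x−xᵢ|+|y−yᵢ|) = Σwᵢ|x−xᵢ| + Σwᵢ|y−yᵢ|, so x and y are optimised independently as 1-D weighted medians.
Total weight W = 250; half = 125.
x-coordinate, sorted with cumulative weight:
  x=2 (A, w=50) cum 50
  x=3 (D, w=60) cum 110
  x=4 (C, w=20) cum 130  ← median
  x=12 (B, w=110) cum 240
  x=12 (E, w=10) cum 250
⇒ x* = 4
y-coordinate, sorted with cumulative weight:
  y=2 (B, w=110) cum 110
  y=2 (D, w=60) cum 170  ← median
  y=6 (A, w=50) cum 220
  y=10 (C, w=20) cum 240
  y=12 (E, w=10) cum 250
⇒ y* = 2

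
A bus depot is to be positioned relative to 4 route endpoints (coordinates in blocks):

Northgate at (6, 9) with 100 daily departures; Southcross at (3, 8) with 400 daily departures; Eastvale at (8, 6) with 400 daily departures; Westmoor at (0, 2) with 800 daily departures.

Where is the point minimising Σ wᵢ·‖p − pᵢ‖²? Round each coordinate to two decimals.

(2.94, 4.76)

The minimiser of Σwᵢ‖p−pᵢ‖² is the weighted centroid p* = (Σwᵢpᵢ)/(Σwᵢ).
Σwᵢ = 1700.
Σwᵢxᵢ = 100·6 + 400·3 + 400·8 + 800·0 = 5000.
Σwᵢyᵢ = 100·9 + 400·8 + 400·6 + 800·2 = 8100.
x* = 5000/1700 = 2.94, y* = 8100/1700 = 4.76.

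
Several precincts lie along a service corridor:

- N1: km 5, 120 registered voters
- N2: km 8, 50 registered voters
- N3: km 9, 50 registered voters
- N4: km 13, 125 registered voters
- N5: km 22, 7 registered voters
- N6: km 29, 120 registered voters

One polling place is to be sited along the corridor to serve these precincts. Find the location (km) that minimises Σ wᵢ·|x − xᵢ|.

x = 13

For a sum of weighted absolute distances on a line, the optimum is the weighted median (not the mean). Total weight W = 472; half-weight = 236.
Sort by position and accumulate weight:
  km 5 (N1, w=120) → cum 120
  km 8 (N2, w=50) → cum 170
  km 9 (N3, w=50) → cum 220
  km 13 (N4, w=125) → cum 345  ≥ 236 → median here
  km 22 (N5, w=7) → cum 352
  km 29 (N6, w=120) → cum 472
Optimal location: km 13.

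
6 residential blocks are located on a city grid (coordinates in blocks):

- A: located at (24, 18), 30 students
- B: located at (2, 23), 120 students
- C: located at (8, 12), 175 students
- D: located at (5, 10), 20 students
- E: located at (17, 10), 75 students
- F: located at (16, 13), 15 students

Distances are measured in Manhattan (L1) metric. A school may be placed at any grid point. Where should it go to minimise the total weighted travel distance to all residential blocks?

Manhattan distance separates: Σwᵢ(|x−xᵢ|+|y−yᵢ|) = Σwᵢ|x−xᵢ| + Σwᵢ|y−yᵢ|, so x and y are optimised independently as 1-D weighted medians.
Total weight W = 435; half = 217.5.
x-coordinate, sorted with cumulative weight:
  x=2 (B, w=120) cum 120
  x=5 (D, w=20) cum 140
  x=8 (C, w=175) cum 315  ← median
  x=16 (F, w=15) cum 330
  x=17 (E, w=75) cum 405
  x=24 (A, w=30) cum 435
⇒ x* = 8
y-coordinate, sorted with cumulative weight:
  y=10 (D, w=20) cum 20
  y=10 (E, w=75) cum 95
  y=12 (C, w=175) cum 270  ← median
  y=13 (F, w=15) cum 285
  y=18 (A, w=30) cum 315
  y=23 (B, w=120) cum 435
⇒ y* = 12

(8, 12)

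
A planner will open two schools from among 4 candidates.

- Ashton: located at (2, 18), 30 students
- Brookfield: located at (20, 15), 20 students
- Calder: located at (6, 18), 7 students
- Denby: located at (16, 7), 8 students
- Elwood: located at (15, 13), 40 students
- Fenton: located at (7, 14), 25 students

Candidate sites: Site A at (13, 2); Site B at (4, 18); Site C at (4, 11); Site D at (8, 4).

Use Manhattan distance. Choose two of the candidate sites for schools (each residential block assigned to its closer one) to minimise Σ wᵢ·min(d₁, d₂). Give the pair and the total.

Evaluate every pair (each demand assigned to the nearer of the two):
  {Site A, Site B}: total = 1213
  {Site B, Site C}: total = 1252
  {Site B, Site D}: total = 1357
  {Site A, Site C}: total = 1467
  {Site C, Site D}: total = 1491
  {Site A, Site D}: total = 1971
Best pair: {Site A, Site B} with total 1213.

{Site A, Site B}, total 1213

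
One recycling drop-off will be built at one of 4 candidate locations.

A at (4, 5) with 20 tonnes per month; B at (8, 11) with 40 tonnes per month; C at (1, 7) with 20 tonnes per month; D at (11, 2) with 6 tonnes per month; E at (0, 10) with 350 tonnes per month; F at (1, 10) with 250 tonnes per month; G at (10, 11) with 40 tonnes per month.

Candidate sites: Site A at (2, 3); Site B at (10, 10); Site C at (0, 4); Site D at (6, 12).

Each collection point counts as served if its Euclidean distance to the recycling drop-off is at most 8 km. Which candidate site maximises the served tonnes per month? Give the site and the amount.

Site D, covering 720

Coverage radius r = 8 km; a point is covered iff (Δx)²+(Δy)² ≤ 8² = 64.
  Site A (2, 3): covers {A, C, E, F} → 640
  Site B (10, 10): covers {A, B, G} → 100
  Site C (0, 4): covers {A, C, E, F} → 640
  Site D (6, 12): covers {A, B, C, E, F, G} → 720
Maximum coverage at Site D: 720 tonnes per month.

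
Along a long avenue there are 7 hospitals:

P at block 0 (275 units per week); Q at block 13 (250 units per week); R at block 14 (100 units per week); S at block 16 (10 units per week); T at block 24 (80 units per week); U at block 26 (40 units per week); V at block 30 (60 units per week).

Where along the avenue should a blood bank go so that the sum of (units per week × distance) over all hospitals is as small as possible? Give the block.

x = 13

For a sum of weighted absolute distances on a line, the optimum is the weighted median (not the mean). Total weight W = 815; half-weight = 407.5.
Sort by position and accumulate weight:
  block 0 (P, w=275) → cum 275
  block 13 (Q, w=250) → cum 525  ≥ 407.5 → median here
  block 14 (R, w=100) → cum 625
  block 16 (S, w=10) → cum 635
  block 24 (T, w=80) → cum 715
  block 26 (U, w=40) → cum 755
  block 30 (V, w=60) → cum 815
Optimal location: block 13.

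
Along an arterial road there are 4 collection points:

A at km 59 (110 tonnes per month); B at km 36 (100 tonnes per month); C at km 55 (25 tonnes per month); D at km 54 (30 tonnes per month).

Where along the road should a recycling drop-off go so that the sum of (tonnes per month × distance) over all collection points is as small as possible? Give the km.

For a sum of weighted absolute distances on a line, the optimum is the weighted median (not the mean). Total weight W = 265; half-weight = 132.5.
Sort by position and accumulate weight:
  km 36 (B, w=100) → cum 100
  km 54 (D, w=30) → cum 130
  km 55 (C, w=25) → cum 155  ≥ 132.5 → median here
  km 59 (A, w=110) → cum 265
Optimal location: km 55.

x = 55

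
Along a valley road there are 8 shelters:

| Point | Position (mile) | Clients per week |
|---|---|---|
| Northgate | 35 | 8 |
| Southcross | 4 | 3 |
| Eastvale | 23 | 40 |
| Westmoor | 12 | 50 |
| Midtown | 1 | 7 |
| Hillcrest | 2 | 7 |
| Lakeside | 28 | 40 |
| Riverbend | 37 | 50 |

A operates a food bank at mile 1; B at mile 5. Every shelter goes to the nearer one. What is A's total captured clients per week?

14

The indifferent point is the midpoint (1+5)/2 = 3; shelters left of it (closer to A at 1) go to A, those right go to B.
  Midtown at 1 (w=7) → A
  Hillcrest at 2 (w=7) → A
  Southcross at 4 (w=3) → B
  Westmoor at 12 (w=50) → B
  Eastvale at 23 (w=40) → B
  Lakeside at 28 (w=40) → B
  Northgate at 35 (w=8) → B
  Riverbend at 37 (w=50) → B
A captures 14; B captures 191.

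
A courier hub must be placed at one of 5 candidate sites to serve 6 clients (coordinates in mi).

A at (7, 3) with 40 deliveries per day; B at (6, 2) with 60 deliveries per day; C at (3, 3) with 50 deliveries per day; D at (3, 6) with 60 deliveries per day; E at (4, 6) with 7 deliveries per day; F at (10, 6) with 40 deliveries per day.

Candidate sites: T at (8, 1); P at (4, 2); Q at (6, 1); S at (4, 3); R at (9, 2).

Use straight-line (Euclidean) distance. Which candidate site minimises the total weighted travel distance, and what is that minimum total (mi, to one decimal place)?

S, total 783.2 mi

Total weighted distance at each candidate:
  T (8, 1): total = 1177.4
  P (4, 2): total = 881.0
  Q (6, 1): total = 973.4
  S (4, 3): total = 783.2
  R (9, 2): total = 1216.0
Minimum is at S with total 783.2 mi.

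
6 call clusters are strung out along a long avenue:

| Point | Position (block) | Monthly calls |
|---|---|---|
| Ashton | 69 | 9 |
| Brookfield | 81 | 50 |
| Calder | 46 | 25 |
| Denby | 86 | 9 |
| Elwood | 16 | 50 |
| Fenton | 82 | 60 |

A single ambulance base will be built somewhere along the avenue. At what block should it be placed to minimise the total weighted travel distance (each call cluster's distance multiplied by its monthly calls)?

x = 81

For a sum of weighted absolute distances on a line, the optimum is the weighted median (not the mean). Total weight W = 203; half-weight = 101.5.
Sort by position and accumulate weight:
  block 16 (Elwood, w=50) → cum 50
  block 46 (Calder, w=25) → cum 75
  block 69 (Ashton, w=9) → cum 84
  block 81 (Brookfield, w=50) → cum 134  ≥ 101.5 → median here
  block 82 (Fenton, w=60) → cum 194
  block 86 (Denby, w=9) → cum 203
Optimal location: block 81.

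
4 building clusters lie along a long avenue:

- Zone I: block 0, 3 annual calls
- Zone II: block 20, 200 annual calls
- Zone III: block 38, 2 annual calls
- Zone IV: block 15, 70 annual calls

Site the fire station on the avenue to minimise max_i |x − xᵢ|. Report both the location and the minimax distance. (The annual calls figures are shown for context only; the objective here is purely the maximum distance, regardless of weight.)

The 1-center on a line is the midpoint of the two extreme points: leftmost at 0, rightmost at 38.
Optimal location = (0 + 38)/2 = 19; maximum distance = (38 − 0)/2 = 19.

location 19, max distance 19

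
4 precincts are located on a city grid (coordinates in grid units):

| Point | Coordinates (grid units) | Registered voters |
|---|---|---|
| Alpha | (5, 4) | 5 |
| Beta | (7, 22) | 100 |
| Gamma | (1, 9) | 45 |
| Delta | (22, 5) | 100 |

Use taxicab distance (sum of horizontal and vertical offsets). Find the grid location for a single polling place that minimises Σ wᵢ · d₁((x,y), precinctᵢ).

(7, 9)

Manhattan distance separates: Σwᵢ(|x−xᵢ|+|y−yᵢ|) = Σwᵢ|x−xᵢ| + Σwᵢ|y−yᵢ|, so x and y are optimised independently as 1-D weighted medians.
Total weight W = 250; half = 125.
x-coordinate, sorted with cumulative weight:
  x=1 (Gamma, w=45) cum 45
  x=5 (Alpha, w=5) cum 50
  x=7 (Beta, w=100) cum 150  ← median
  x=22 (Delta, w=100) cum 250
⇒ x* = 7
y-coordinate, sorted with cumulative weight:
  y=4 (Alpha, w=5) cum 5
  y=5 (Delta, w=100) cum 105
  y=9 (Gamma, w=45) cum 150  ← median
  y=22 (Beta, w=100) cum 250
⇒ y* = 9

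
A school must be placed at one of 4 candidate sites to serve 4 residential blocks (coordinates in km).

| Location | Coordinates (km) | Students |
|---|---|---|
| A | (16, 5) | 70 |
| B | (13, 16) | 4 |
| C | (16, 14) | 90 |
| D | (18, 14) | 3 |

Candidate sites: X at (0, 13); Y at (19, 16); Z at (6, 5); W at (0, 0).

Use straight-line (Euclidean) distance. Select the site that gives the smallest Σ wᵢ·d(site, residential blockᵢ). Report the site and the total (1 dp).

Total weighted distance at each candidate:
  X (0, 13): total = 2802.5
  Y (19, 16): total = 1153.3
  Z (6, 5): total = 2008.0
  W (0, 0): total = 3237.7
Minimum is at Y with total 1153.3 km.

Y, total 1153.3 km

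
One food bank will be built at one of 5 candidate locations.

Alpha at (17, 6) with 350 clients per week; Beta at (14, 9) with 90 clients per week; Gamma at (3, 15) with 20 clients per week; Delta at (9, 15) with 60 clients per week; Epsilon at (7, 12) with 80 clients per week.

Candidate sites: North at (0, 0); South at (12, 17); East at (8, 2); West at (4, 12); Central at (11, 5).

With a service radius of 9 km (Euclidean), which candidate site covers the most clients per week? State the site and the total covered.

Central, covering 520

Coverage radius r = 9 km; a point is covered iff (Δx)²+(Δy)² ≤ 9² = 81.
  North (0, 0): covers {none} → 0
  South (12, 17): covers {Beta, Delta, Epsilon} → 230
  East (8, 2): covers {none} → 0
  West (4, 12): covers {Gamma, Delta, Epsilon} → 160
  Central (11, 5): covers {Alpha, Beta, Epsilon} → 520
Maximum coverage at Central: 520 clients per week.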